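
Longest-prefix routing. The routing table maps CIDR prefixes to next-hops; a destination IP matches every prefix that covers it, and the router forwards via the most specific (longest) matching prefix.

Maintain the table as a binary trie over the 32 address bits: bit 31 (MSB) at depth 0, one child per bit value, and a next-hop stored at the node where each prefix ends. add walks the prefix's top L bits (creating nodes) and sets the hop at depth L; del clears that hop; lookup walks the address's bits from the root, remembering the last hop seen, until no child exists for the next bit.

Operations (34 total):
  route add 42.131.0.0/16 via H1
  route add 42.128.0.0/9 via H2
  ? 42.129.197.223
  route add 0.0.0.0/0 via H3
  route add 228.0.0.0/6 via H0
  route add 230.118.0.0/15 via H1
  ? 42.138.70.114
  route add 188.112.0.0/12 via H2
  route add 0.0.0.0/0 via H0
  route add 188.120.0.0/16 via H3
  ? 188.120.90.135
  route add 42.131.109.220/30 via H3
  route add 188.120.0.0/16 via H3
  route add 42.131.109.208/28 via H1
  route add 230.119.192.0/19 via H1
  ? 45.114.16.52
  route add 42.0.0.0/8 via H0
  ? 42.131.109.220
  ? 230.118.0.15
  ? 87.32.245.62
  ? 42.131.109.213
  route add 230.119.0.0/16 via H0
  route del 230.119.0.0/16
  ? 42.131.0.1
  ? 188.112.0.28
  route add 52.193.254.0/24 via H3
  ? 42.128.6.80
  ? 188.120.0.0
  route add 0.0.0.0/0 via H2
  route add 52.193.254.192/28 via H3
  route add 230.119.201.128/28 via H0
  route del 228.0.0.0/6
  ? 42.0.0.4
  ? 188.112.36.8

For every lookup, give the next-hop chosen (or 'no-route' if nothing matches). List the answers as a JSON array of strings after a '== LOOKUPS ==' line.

Apply in order:
  add 42.131.0.0/16 -> H1 at depth 16
  add 42.128.0.0/9 -> H2 at depth 9
  lookup 42.129.197.223: bits 00101010100000 walk d0:-→d1:-→d2:-→d3:-→d4:-→d5:-→d6:-→d7:-→d8:-→d9:H2→d10:-→d11:-→d12:-→d13:-→d14:- -> H2
  add 0.0.0.0/0 -> H3 at depth 0
  add 228.0.0.0/6 -> H0 at depth 6
  add 230.118.0.0/15 -> H1 at depth 15
  lookup 42.138.70.114: bits 001010101000 walk d0:H3→d1:-→d2:-→d3:-→d4:-→d5:-→d6:-→d7:-→d8:-→d9:H2→d10:-→d11:-→d12:- -> H2
  add 188.112.0.0/12 -> H2 at depth 12
  add 0.0.0.0/0 -> H0 at depth 0
  add 188.120.0.0/16 -> H3 at depth 16
  lookup 188.120.90.135: bits 1011110001111000 walk d0:H0→d1:-→d2:-→d3:-→d4:-→d5:-→d6:-→d7:-→d8:-→d9:-→d10:-→d11:-→d12:H2→d13:-→d14:-→d15:-→d16:H3 -> H3
  add 42.131.109.220/30 -> H3 at depth 30
  add 188.120.0.0/16 -> H3 at depth 16
  add 42.131.109.208/28 -> H1 at depth 28
  add 230.119.192.0/19 -> H1 at depth 19
  lookup 45.114.16.52: bits 00101 walk d0:H0→d1:-→d2:-→d3:-→d4:-→d5:- -> H0
  add 42.0.0.0/8 -> H0 at depth 8
  lookup 42.131.109.220: bits 001010101000001101101101110111 walk d0:H0→d1:-→d2:-→d3:-→d4:-→d5:-→d6:-→d7:-→d8:H0→d9:H2→d10:-→d11:-→d12:-→d13:-→d14:-→d15:-→d16:H1→d17:-→d18:-→d19:-→d20:-→d21:-→d22:-→d23:-→d24:-→d25:-→d26:-→d27:-→d28:H1→d29:-→d30:H3 -> H3
  lookup 230.118.0.15: bits 111001100111011 walk d0:H0→d1:-→d2:-→d3:-→d4:-→d5:-→d6:H0→d7:-→d8:-→d9:-→d10:-→d11:-→d12:-→d13:-→d14:-→d15:H1 -> H1
  lookup 87.32.245.62: bits 0 walk d0:H0→d1:- -> H0
  lookup 42.131.109.213: bits 0010101010000011011011011101 walk d0:H0→d1:-→d2:-→d3:-→d4:-→d5:-→d6:-→d7:-→d8:H0→d9:H2→d10:-→d11:-→d12:-→d13:-→d14:-→d15:-→d16:H1→d17:-→d18:-→d19:-→d20:-→d21:-→d22:-→d23:-→d24:-→d25:-→d26:-→d27:-→d28:H1 -> H1
  add 230.119.0.0/16 -> H0 at depth 16
  del 230.119.0.0/16 (clear depth 16)
  lookup 42.131.0.1: bits 00101010100000110 walk d0:H0→d1:-→d2:-→d3:-→d4:-→d5:-→d6:-→d7:-→d8:H0→d9:H2→d10:-→d11:-→d12:-→d13:-→d14:-→d15:-→d16:H1→d17:- -> H1
  lookup 188.112.0.28: bits 101111000111 walk d0:H0→d1:-→d2:-→d3:-→d4:-→d5:-→d6:-→d7:-→d8:-→d9:-→d10:-→d11:-→d12:H2 -> H2
  add 52.193.254.0/24 -> H3 at depth 24
  lookup 42.128.6.80: bits 00101010100000 walk d0:H0→d1:-→d2:-→d3:-→d4:-→d5:-→d6:-→d7:-→d8:H0→d9:H2→d10:-→d11:-→d12:-→d13:-→d14:- -> H2
  lookup 188.120.0.0: bits 1011110001111000 walk d0:H0→d1:-→d2:-→d3:-→d4:-→d5:-→d6:-→d7:-→d8:-→d9:-→d10:-→d11:-→d12:H2→d13:-→d14:-→d15:-→d16:H3 -> H3
  add 0.0.0.0/0 -> H2 at depth 0
  add 52.193.254.192/28 -> H3 at depth 28
  add 230.119.201.128/28 -> H0 at depth 28
  del 228.0.0.0/6 (clear depth 6)
  lookup 42.0.0.4: bits 00101010 walk d0:H2→d1:-→d2:-→d3:-→d4:-→d5:-→d6:-→d7:-→d8:H0 -> H0
  lookup 188.112.36.8: bits 101111000111 walk d0:H2→d1:-→d2:-→d3:-→d4:-→d5:-→d6:-→d7:-→d8:-→d9:-→d10:-→d11:-→d12:H2 -> H2

== LOOKUPS ==
["H2","H2","H3","H0","H3","H1","H0","H1","H1","H2","H2","H3","H0","H2"]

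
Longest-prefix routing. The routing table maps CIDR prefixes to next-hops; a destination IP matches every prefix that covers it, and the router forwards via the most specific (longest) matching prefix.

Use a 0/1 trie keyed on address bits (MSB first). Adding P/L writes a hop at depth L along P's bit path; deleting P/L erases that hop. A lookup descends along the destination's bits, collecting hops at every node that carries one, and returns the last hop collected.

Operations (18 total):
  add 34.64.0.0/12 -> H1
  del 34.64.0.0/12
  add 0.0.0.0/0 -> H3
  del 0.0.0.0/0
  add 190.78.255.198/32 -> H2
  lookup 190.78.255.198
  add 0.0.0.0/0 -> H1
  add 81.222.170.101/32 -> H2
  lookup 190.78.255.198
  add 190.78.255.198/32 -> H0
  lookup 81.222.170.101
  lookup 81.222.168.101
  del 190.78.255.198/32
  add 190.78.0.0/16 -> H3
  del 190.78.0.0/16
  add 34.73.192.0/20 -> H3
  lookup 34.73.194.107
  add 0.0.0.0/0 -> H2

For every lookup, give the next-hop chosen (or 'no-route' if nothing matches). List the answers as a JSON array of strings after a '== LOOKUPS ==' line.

Trace:
  add 34.64.0.0/12 -> H1 at depth 12
  - 34.64.0.0/12 clear@12
  add 0.0.0.0/0 -> H3 at depth 0
  - 0.0.0.0/0 clear@0
  add 190.78.255.198/32 -> H2 at depth 32
  Q 190.78.255.198: descend 10111110010011101111111111000110 ; hops seen [H2] ; pick H2
  add 0.0.0.0/0 -> H1 at depth 0
  add 81.222.170.101/32 -> H2 at depth 32
  Q 190.78.255.198: descend 10111110010011101111111111000110 ; hops seen [H1,H2] ; pick H2
  add 190.78.255.198/32 -> H0 at depth 32
  Q 81.222.170.101: descend 01010001110111101010101001100101 ; hops seen [H1,H2] ; pick H2
  Q 81.222.168.101: descend 0101000111011110101010 ; hops seen [H1] ; pick H1
  - 190.78.255.198/32 clear@32
  add 190.78.0.0/16 -> H3 at depth 16
  - 190.78.0.0/16 clear@16
  add 34.73.192.0/20 -> H3 at depth 20
  Q 34.73.194.107: descend 00100010010010011100 ; hops seen [H1,H3] ; pick H3
  add 0.0.0.0/0 -> H2 at depth 0

== LOOKUPS ==
["H2","H2","H2","H1","H3"]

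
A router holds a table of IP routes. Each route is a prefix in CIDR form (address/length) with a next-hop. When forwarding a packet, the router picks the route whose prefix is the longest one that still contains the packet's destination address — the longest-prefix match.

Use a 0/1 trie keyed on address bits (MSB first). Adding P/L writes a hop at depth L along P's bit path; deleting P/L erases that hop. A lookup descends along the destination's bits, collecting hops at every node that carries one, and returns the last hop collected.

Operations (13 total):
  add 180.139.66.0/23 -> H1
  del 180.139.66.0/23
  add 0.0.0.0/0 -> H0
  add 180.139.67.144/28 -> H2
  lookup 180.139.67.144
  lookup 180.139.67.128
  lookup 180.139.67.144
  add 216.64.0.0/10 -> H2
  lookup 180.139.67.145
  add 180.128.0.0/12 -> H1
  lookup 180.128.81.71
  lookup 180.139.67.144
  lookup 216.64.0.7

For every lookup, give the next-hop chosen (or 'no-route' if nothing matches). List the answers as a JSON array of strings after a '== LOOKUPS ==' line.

Process each operation:
  + 180.139.66.0/23 (H1) depth=23
  del 180.139.66.0/23 (clear depth 23)
  + 0.0.0.0/0 (H0) depth=0
  + 180.139.67.144/28 (H2) depth=28
  Q 180.139.67.144: descend 1011010010001011010000111001 ; hops seen [H0,H2] ; pick H2
  Q 180.139.67.128: descend 101101001000101101000011100 ; hops seen [H0] ; pick H0
  Q 180.139.67.144: descend 1011010010001011010000111001 ; hops seen [H0,H2] ; pick H2
  + 216.64.0.0/10 (H2) depth=10
  Q 180.139.67.145: descend 1011010010001011010000111001 ; hops seen [H0,H2] ; pick H2
  + 180.128.0.0/12 (H1) depth=12
  Q 180.128.81.71: descend 101101001000 ; hops seen [H0,H1] ; pick H1
  Q 180.139.67.144: descend 1011010010001011010000111001 ; hops seen [H0,H1,H2] ; pick H2
  Q 216.64.0.7: descend 1101100001 ; hops seen [H0,H2] ; pick H2

== LOOKUPS ==
["H2","H0","H2","H2","H1","H2","H2"]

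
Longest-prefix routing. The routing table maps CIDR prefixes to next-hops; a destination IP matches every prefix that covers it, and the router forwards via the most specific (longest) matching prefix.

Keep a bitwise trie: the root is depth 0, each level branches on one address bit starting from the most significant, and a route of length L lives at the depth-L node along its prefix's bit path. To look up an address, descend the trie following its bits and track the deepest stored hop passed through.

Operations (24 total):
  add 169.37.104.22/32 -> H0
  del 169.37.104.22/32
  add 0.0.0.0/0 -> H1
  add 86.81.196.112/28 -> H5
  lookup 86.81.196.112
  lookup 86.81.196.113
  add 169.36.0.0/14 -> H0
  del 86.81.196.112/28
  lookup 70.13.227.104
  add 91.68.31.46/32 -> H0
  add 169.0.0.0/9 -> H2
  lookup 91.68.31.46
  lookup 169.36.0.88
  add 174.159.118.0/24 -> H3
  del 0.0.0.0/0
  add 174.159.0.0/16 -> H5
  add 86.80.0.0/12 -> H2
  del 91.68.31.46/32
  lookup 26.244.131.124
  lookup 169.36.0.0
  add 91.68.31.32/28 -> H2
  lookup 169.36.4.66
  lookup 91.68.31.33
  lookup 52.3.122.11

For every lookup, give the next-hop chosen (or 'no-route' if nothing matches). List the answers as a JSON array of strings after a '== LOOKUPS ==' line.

Apply in order:
  + 169.37.104.22/32 (H0) depth=32
  del 169.37.104.22/32 (clear depth 32)
  + 0.0.0.0/0 (H1) depth=0
  + 86.81.196.112/28 (H5) depth=28
  lookup 86.81.196.112: bits 0101011001010001110001000111 walk d0:H1→d1:-→d2:-→d3:-→d4:-→d5:-→d6:-→d7:-→d8:-→d9:-→d10:-→d11:-→d12:-→d13:-→d14:-→d15:-→d16:-→d17:-→d18:-→d19:-→d20:-→d21:-→d22:-→d23:-→d24:-→d25:-→d26:-→d27:-→d28:H5 -> H5
  lookup 86.81.196.113: bits 0101011001010001110001000111 walk d0:H1→d1:-→d2:-→d3:-→d4:-→d5:-→d6:-→d7:-→d8:-→d9:-→d10:-→d11:-→d12:-→d13:-→d14:-→d15:-→d16:-→d17:-→d18:-→d19:-→d20:-→d21:-→d22:-→d23:-→d24:-→d25:-→d26:-→d27:-→d28:H5 -> H5
  + 169.36.0.0/14 (H0) depth=14
  del 86.81.196.112/28 (clear depth 28)
  lookup 70.13.227.104: bits 010 walk d0:H1→d1:-→d2:-→d3:- -> H1
  + 91.68.31.46/32 (H0) depth=32
  + 169.0.0.0/9 (H2) depth=9
  lookup 91.68.31.46: bits 01011011010001000001111100101110 walk d0:H1→d1:-→d2:-→d3:-→d4:-→d5:-→d6:-→d7:-→d8:-→d9:-→d10:-→d11:-→d12:-→d13:-→d14:-→d15:-→d16:-→d17:-→d18:-→d19:-→d20:-→d21:-→d22:-→d23:-→d24:-→d25:-→d26:-→d27:-→d28:-→d29:-→d30:-→d31:-→d32:H0 -> H0
  lookup 169.36.0.88: bits 101010010010010 walk d0:H1→d1:-→d2:-→d3:-→d4:-→d5:-→d6:-→d7:-→d8:-→d9:H2→d10:-→d11:-→d12:-→d13:-→d14:H0→d15:- -> H0
  + 174.159.118.0/24 (H3) depth=24
  del 0.0.0.0/0 (clear depth 0)
  + 174.159.0.0/16 (H5) depth=16
  + 86.80.0.0/12 (H2) depth=12
  del 91.68.31.46/32 (clear depth 32)
  lookup 26.244.131.124: bits 0 walk d0:-→d1:- -> no-route
  lookup 169.36.0.0: bits 101010010010010 walk d0:-→d1:-→d2:-→d3:-→d4:-→d5:-→d6:-→d7:-→d8:-→d9:H2→d10:-→d11:-→d12:-→d13:-→d14:H0→d15:- -> H0
  + 91.68.31.32/28 (H2) depth=28
  lookup 169.36.4.66: bits 101010010010010 walk d0:-→d1:-→d2:-→d3:-→d4:-→d5:-→d6:-→d7:-→d8:-→d9:H2→d10:-→d11:-→d12:-→d13:-→d14:H0→d15:- -> H0
  lookup 91.68.31.33: bits 0101101101000100000111110010 walk d0:-→d1:-→d2:-→d3:-→d4:-→d5:-→d6:-→d7:-→d8:-→d9:-→d10:-→d11:-→d12:-→d13:-→d14:-→d15:-→d16:-→d17:-→d18:-→d19:-→d20:-→d21:-→d22:-→d23:-→d24:-→d25:-→d26:-→d27:-→d28:H2 -> H2
  lookup 52.3.122.11: bits 0 walk d0:-→d1:- -> no-route

== LOOKUPS ==
["H5","H5","H1","H0","H0","no-route","H0","H0","H2","no-route"]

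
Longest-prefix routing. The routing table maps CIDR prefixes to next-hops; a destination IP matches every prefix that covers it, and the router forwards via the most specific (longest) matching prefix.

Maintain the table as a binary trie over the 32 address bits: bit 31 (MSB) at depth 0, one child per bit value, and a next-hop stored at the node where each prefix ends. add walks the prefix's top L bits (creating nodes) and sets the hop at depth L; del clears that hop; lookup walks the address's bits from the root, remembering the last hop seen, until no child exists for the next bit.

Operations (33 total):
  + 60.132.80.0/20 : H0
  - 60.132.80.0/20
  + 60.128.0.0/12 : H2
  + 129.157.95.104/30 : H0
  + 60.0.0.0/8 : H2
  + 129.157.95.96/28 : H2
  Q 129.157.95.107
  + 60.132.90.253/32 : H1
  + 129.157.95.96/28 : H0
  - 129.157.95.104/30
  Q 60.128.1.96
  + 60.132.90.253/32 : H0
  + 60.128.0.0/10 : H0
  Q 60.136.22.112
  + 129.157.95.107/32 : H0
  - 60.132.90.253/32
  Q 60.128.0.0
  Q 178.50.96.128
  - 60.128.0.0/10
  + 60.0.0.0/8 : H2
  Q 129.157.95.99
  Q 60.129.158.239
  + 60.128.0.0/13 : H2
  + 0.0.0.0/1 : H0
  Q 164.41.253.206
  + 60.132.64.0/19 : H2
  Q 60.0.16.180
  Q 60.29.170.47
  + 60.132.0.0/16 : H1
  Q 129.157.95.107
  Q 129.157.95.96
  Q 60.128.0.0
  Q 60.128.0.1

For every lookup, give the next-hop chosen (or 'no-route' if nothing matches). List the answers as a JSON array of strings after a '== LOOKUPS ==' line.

Apply in order:
  + 60.132.80.0/20 (H0) depth=20
  - 60.132.80.0/20 clear@20
  + 60.128.0.0/12 (H2) depth=12
  + 129.157.95.104/30 (H0) depth=30
  + 60.0.0.0/8 (H2) depth=8
  + 129.157.95.96/28 (H2) depth=28
  lookup 129.157.95.107: bits 100000011001110101011111011010 walk d0:-→d1:-→d2:-→d3:-→d4:-→d5:-→d6:-→d7:-→d8:-→d9:-→d10:-→d11:-→d12:-→d13:-→d14:-→d15:-→d16:-→d17:-→d18:-→d19:-→d20:-→d21:-→d22:-→d23:-→d24:-→d25:-→d26:-→d27:-→d28:H2→d29:-→d30:H0 -> H0
  + 60.132.90.253/32 (H1) depth=32
  + 129.157.95.96/28 (H0) depth=28
  - 129.157.95.104/30 clear@30
  lookup 60.128.1.96: bits 0011110010000 walk d0:-→d1:-→d2:-→d3:-→d4:-→d5:-→d6:-→d7:-→d8:H2→d9:-→d10:-→d11:-→d12:H2→d13:- -> H2
  + 60.132.90.253/32 (H0) depth=32
  + 60.128.0.0/10 (H0) depth=10
  lookup 60.136.22.112: bits 001111001000 walk d0:-→d1:-→d2:-→d3:-→d4:-→d5:-→d6:-→d7:-→d8:H2→d9:-→d10:H0→d11:-→d12:H2 -> H2
  + 129.157.95.107/32 (H0) depth=32
  - 60.132.90.253/32 clear@32
  lookup 60.128.0.0: bits 0011110010000 walk d0:-→d1:-→d2:-→d3:-→d4:-→d5:-→d6:-→d7:-→d8:H2→d9:-→d10:H0→d11:-→d12:H2→d13:- -> H2
  lookup 178.50.96.128: bits 10 walk d0:-→d1:-→d2:- -> no-route
  - 60.128.0.0/10 clear@10
  + 60.0.0.0/8 (H2) depth=8
  lookup 129.157.95.99: bits 1000000110011101010111110110 walk d0:-→d1:-→d2:-→d3:-→d4:-→d5:-→d6:-→d7:-→d8:-→d9:-→d10:-→d11:-→d12:-→d13:-→d14:-→d15:-→d16:-→d17:-→d18:-→d19:-→d20:-→d21:-→d22:-→d23:-→d24:-→d25:-→d26:-→d27:-→d28:H0 -> H0
  lookup 60.129.158.239: bits 0011110010000 walk d0:-→d1:-→d2:-→d3:-→d4:-→d5:-→d6:-→d7:-→d8:H2→d9:-→d10:-→d11:-→d12:H2→d13:- -> H2
  + 60.128.0.0/13 (H2) depth=13
  + 0.0.0.0/1 (H0) depth=1
  lookup 164.41.253.206: bits 10 walk d0:-→d1:-→d2:- -> no-route
  + 60.132.64.0/19 (H2) depth=19
  lookup 60.0.16.180: bits 00111100 walk d0:-→d1:H0→d2:-→d3:-→d4:-→d5:-→d6:-→d7:-→d8:H2 -> H2
  lookup 60.29.170.47: bits 00111100 walk d0:-→d1:H0→d2:-→d3:-→d4:-→d5:-→d6:-→d7:-→d8:H2 -> H2
  + 60.132.0.0/16 (H1) depth=16
  lookup 129.157.95.107: bits 10000001100111010101111101101011 walk d0:-→d1:-→d2:-→d3:-→d4:-→d5:-→d6:-→d7:-→d8:-→d9:-→d10:-→d11:-→d12:-→d13:-→d14:-→d15:-→d16:-→d17:-→d18:-→d19:-→d20:-→d21:-→d22:-→d23:-→d24:-→d25:-→d26:-→d27:-→d28:H0→d29:-→d30:-→d31:-→d32:H0 -> H0
  lookup 129.157.95.96: bits 1000000110011101010111110110 walk d0:-→d1:-→d2:-→d3:-→d4:-→d5:-→d6:-→d7:-→d8:-→d9:-→d10:-→d11:-→d12:-→d13:-→d14:-→d15:-→d16:-→d17:-→d18:-→d19:-→d20:-→d21:-→d22:-→d23:-→d24:-→d25:-→d26:-→d27:-→d28:H0 -> H0
  lookup 60.128.0.0: bits 0011110010000 walk d0:-→d1:H0→d2:-→d3:-→d4:-→d5:-→d6:-→d7:-→d8:H2→d9:-→d10:-→d11:-→d12:H2→d13:H2 -> H2
  lookup 60.128.0.1: bits 0011110010000 walk d0:-→d1:H0→d2:-→d3:-→d4:-→d5:-→d6:-→d7:-→d8:H2→d9:-→d10:-→d11:-→d12:H2→d13:H2 -> H2

== LOOKUPS ==
["H0","H2","H2","H2","no-route","H0","H2","no-route","H2","H2","H0","H0","H2","H2"]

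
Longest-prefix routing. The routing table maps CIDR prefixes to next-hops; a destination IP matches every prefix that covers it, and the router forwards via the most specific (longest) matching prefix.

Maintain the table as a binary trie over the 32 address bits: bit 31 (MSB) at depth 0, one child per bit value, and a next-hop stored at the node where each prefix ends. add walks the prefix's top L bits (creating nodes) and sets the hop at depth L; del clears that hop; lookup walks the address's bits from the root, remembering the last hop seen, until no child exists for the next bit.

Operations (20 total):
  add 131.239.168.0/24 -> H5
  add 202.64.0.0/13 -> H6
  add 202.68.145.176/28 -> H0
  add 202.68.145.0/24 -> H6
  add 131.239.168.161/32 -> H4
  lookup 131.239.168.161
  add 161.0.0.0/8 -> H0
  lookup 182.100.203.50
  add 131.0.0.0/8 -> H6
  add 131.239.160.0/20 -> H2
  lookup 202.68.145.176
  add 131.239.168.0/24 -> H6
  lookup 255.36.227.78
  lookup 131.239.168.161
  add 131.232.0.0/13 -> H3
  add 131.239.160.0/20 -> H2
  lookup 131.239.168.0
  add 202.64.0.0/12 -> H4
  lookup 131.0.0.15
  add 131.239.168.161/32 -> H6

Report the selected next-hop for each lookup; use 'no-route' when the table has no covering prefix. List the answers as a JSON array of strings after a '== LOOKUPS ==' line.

Process each operation:
  add 131.239.168.0/24 -> H5 at depth 24
  add 202.64.0.0/13 -> H6 at depth 13
  add 202.68.145.176/28 -> H0 at depth 28
  add 202.68.145.0/24 -> H6 at depth 24
  add 131.239.168.161/32 -> H4 at depth 32
  lookup 131.239.168.161: bits 10000011111011111010100010100001 walk d0:-→d1:-→d2:-→d3:-→d4:-→d5:-→d6:-→d7:-→d8:-→d9:-→d10:-→d11:-→d12:-→d13:-→d14:-→d15:-→d16:-→d17:-→d18:-→d19:-→d20:-→d21:-→d22:-→d23:-→d24:H5→d25:-→d26:-→d27:-→d28:-→d29:-→d30:-→d31:-→d32:H4 -> H4
  add 161.0.0.0/8 -> H0 at depth 8
  lookup 182.100.203.50: bits 101 walk d0:-→d1:-→d2:-→d3:- -> no-route
  add 131.0.0.0/8 -> H6 at depth 8
  add 131.239.160.0/20 -> H2 at depth 20
  lookup 202.68.145.176: bits 1100101001000100100100011011 walk d0:-→d1:-→d2:-→d3:-→d4:-→d5:-→d6:-→d7:-→d8:-→d9:-→d10:-→d11:-→d12:-→d13:H6→d14:-→d15:-→d16:-→d17:-→d18:-→d19:-→d20:-→d21:-→d22:-→d23:-→d24:H6→d25:-→d26:-→d27:-→d28:H0 -> H0
  add 131.239.168.0/24 -> H6 at depth 24
  lookup 255.36.227.78: bits 11 walk d0:-→d1:-→d2:- -> no-route
  lookup 131.239.168.161: bits 10000011111011111010100010100001 walk d0:-→d1:-→d2:-→d3:-→d4:-→d5:-→d6:-→d7:-→d8:H6→d9:-→d10:-→d11:-→d12:-→d13:-→d14:-→d15:-→d16:-→d17:-→d18:-→d19:-→d20:H2→d21:-→d22:-→d23:-→d24:H6→d25:-→d26:-→d27:-→d28:-→d29:-→d30:-→d31:-→d32:H4 -> H4
  add 131.232.0.0/13 -> H3 at depth 13
  add 131.239.160.0/20 -> H2 at depth 20
  lookup 131.239.168.0: bits 100000111110111110101000 walk d0:-→d1:-→d2:-→d3:-→d4:-→d5:-→d6:-→d7:-→d8:H6→d9:-→d10:-→d11:-→d12:-→d13:H3→d14:-→d15:-→d16:-→d17:-→d18:-→d19:-→d20:H2→d21:-→d22:-→d23:-→d24:H6 -> H6
  add 202.64.0.0/12 -> H4 at depth 12
  lookup 131.0.0.15: bits 10000011 walk d0:-→d1:-→d2:-→d3:-→d4:-→d5:-→d6:-→d7:-→d8:H6 -> H6
  add 131.239.168.161/32 -> H6 at depth 32

== LOOKUPS ==
["H4","no-route","H0","no-route","H4","H6","H6"]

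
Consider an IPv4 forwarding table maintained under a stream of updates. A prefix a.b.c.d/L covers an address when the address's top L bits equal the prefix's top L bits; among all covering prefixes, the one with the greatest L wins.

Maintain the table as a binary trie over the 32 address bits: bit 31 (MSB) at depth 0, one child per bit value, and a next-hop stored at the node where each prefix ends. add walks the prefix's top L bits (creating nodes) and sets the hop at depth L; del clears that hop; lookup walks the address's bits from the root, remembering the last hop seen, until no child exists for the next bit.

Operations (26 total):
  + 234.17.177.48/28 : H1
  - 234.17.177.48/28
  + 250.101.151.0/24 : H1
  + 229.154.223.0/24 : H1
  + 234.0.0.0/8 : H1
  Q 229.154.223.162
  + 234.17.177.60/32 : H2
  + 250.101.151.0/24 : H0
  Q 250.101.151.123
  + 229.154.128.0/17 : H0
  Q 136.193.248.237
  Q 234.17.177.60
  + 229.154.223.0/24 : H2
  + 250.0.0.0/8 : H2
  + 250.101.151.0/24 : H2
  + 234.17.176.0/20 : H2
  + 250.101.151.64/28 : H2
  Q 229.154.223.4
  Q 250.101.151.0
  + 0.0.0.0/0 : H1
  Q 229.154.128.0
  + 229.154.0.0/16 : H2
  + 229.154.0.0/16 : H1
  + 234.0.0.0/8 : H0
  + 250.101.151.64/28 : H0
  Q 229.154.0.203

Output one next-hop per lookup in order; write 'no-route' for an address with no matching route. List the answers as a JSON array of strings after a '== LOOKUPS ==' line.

Apply in order:
  add 234.17.177.48/28 -> H1 at depth 28
  del 234.17.177.48/28 (clear depth 28)
  add 250.101.151.0/24 -> H1 at depth 24
  add 229.154.223.0/24 -> H1 at depth 24
  add 234.0.0.0/8 -> H1 at depth 8
  Q 229.154.223.162: descend 111001011001101011011111 ; hops seen [H1] ; pick H1
  add 234.17.177.60/32 -> H2 at depth 32
  add 250.101.151.0/24 -> H0 at depth 24
  Q 250.101.151.123: descend 111110100110010110010111 ; hops seen [H0] ; pick H0
  add 229.154.128.0/17 -> H0 at depth 17
  Q 136.193.248.237: descend 1 ; hops seen [∅] ; pick no-route
  Q 234.17.177.60: descend 11101010000100011011000100111100 ; hops seen [H1,H2] ; pick H2
  add 229.154.223.0/24 -> H2 at depth 24
  add 250.0.0.0/8 -> H2 at depth 8
  add 250.101.151.0/24 -> H2 at depth 24
  add 234.17.176.0/20 -> H2 at depth 20
  add 250.101.151.64/28 -> H2 at depth 28
  Q 229.154.223.4: descend 111001011001101011011111 ; hops seen [H0,H2] ; pick H2
  Q 250.101.151.0: descend 1111101001100101100101110 ; hops seen [H2,H2] ; pick H2
  add 0.0.0.0/0 -> H1 at depth 0
  Q 229.154.128.0: descend 11100101100110101 ; hops seen [H1,H0] ; pick H0
  add 229.154.0.0/16 -> H2 at depth 16
  add 229.154.0.0/16 -> H1 at depth 16
  add 234.0.0.0/8 -> H0 at depth 8
  add 250.101.151.64/28 -> H0 at depth 28
  Q 229.154.0.203: descend 1110010110011010 ; hops seen [H1,H1] ; pick H1

== LOOKUPS ==
["H1","H0","no-route","H2","H2","H2","H0","H1"]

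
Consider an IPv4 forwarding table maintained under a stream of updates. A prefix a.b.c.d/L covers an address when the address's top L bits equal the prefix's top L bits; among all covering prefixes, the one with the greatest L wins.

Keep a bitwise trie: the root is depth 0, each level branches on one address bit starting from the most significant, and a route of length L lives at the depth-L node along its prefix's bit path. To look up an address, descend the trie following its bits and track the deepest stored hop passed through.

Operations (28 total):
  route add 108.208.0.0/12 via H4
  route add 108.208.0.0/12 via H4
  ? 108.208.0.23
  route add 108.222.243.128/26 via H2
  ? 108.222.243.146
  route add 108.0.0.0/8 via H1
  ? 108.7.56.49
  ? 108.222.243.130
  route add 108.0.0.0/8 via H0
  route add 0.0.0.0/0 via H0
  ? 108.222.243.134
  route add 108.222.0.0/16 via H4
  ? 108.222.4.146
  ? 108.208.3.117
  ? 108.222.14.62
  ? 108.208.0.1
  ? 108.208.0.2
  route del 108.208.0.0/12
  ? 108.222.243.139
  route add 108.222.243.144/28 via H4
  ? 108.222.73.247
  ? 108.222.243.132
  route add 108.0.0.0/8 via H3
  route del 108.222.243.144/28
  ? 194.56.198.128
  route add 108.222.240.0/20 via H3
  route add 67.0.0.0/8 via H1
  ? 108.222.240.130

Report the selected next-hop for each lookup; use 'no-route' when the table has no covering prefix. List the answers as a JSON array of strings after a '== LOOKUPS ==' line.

Process each operation:
  + 108.208.0.0/12 (H4) depth=12
  + 108.208.0.0/12 (H4) depth=12
  ? 108.208.0.23  path d0:-→d1:-→d2:-→d3:-→d4:-→d5:-→d6:-→d7:-→d8:-→d9:-→d10:-→d11:-→d12:H4  best=H4
  + 108.222.243.128/26 (H2) depth=26
  ? 108.222.243.146  path d0:-→d1:-→d2:-→d3:-→d4:-→d5:-→d6:-→d7:-→d8:-→d9:-→d10:-→d11:-→d12:H4→d13:-→d14:-→d15:-→d16:-→d17:-→d18:-→d19:-→d20:-→d21:-→d22:-→d23:-→d24:-→d25:-→d26:H2  best=H2
  + 108.0.0.0/8 (H1) depth=8
  ? 108.7.56.49  path d0:-→d1:-→d2:-→d3:-→d4:-→d5:-→d6:-→d7:-→d8:H1  best=H1
  ? 108.222.243.130  path d0:-→d1:-→d2:-→d3:-→d4:-→d5:-→d6:-→d7:-→d8:H1→d9:-→d10:-→d11:-→d12:H4→d13:-→d14:-→d15:-→d16:-→d17:-→d18:-→d19:-→d20:-→d21:-→d22:-→d23:-→d24:-→d25:-→d26:H2  best=H2
  + 108.0.0.0/8 (H0) depth=8
  + 0.0.0.0/0 (H0) depth=0
  ? 108.222.243.134  path d0:H0→d1:-→d2:-→d3:-→d4:-→d5:-→d6:-→d7:-→d8:H0→d9:-→d10:-→d11:-→d12:H4→d13:-→d14:-→d15:-→d16:-→d17:-→d18:-→d19:-→d20:-→d21:-→d22:-→d23:-→d24:-→d25:-→d26:H2  best=H2
  + 108.222.0.0/16 (H4) depth=16
  ? 108.222.4.146  path d0:H0→d1:-→d2:-→d3:-→d4:-→d5:-→d6:-→d7:-→d8:H0→d9:-→d10:-→d11:-→d12:H4→d13:-→d14:-→d15:-→d16:H4  best=H4
  ? 108.208.3.117  path d0:H0→d1:-→d2:-→d3:-→d4:-→d5:-→d6:-→d7:-→d8:H0→d9:-→d10:-→d11:-→d12:H4  best=H4
  ? 108.222.14.62  path d0:H0→d1:-→d2:-→d3:-→d4:-→d5:-→d6:-→d7:-→d8:H0→d9:-→d10:-→d11:-→d12:H4→d13:-→d14:-→d15:-→d16:H4  best=H4
  ? 108.208.0.1  path d0:H0→d1:-→d2:-→d3:-→d4:-→d5:-→d6:-→d7:-→d8:H0→d9:-→d10:-→d11:-→d12:H4  best=H4
  ? 108.208.0.2  path d0:H0→d1:-→d2:-→d3:-→d4:-→d5:-→d6:-→d7:-→d8:H0→d9:-→d10:-→d11:-→d12:H4  best=H4
  - 108.208.0.0/12 clear@12
  ? 108.222.243.139  path d0:H0→d1:-→d2:-→d3:-→d4:-→d5:-→d6:-→d7:-→d8:H0→d9:-→d10:-→d11:-→d12:-→d13:-→d14:-→d15:-→d16:H4→d17:-→d18:-→d19:-→d20:-→d21:-→d22:-→d23:-→d24:-→d25:-→d26:H2  best=H2
  + 108.222.243.144/28 (H4) depth=28
  ? 108.222.73.247  path d0:H0→d1:-→d2:-→d3:-→d4:-→d5:-→d6:-→d7:-→d8:H0→d9:-→d10:-→d11:-→d12:-→d13:-→d14:-→d15:-→d16:H4  best=H4
  ? 108.222.243.132  path d0:H0→d1:-→d2:-→d3:-→d4:-→d5:-→d6:-→d7:-→d8:H0→d9:-→d10:-→d11:-→d12:-→d13:-→d14:-→d15:-→d16:H4→d17:-→d18:-→d19:-→d20:-→d21:-→d22:-→d23:-→d24:-→d25:-→d26:H2→d27:-  best=H2
  + 108.0.0.0/8 (H3) depth=8
  - 108.222.243.144/28 clear@28
  ? 194.56.198.128  path d0:H0  best=H0
  + 108.222.240.0/20 (H3) depth=20
  + 67.0.0.0/8 (H1) depth=8
  ? 108.222.240.130  path d0:H0→d1:-→d2:-→d3:-→d4:-→d5:-→d6:-→d7:-→d8:H3→d9:-→d10:-→d11:-→d12:-→d13:-→d14:-→d15:-→d16:H4→d17:-→d18:-→d19:-→d20:H3→d21:-→d22:-  best=H3

== LOOKUPS ==
["H4","H2","H1","H2","H2","H4","H4","H4","H4","H4","H2","H4","H2","H0","H3"]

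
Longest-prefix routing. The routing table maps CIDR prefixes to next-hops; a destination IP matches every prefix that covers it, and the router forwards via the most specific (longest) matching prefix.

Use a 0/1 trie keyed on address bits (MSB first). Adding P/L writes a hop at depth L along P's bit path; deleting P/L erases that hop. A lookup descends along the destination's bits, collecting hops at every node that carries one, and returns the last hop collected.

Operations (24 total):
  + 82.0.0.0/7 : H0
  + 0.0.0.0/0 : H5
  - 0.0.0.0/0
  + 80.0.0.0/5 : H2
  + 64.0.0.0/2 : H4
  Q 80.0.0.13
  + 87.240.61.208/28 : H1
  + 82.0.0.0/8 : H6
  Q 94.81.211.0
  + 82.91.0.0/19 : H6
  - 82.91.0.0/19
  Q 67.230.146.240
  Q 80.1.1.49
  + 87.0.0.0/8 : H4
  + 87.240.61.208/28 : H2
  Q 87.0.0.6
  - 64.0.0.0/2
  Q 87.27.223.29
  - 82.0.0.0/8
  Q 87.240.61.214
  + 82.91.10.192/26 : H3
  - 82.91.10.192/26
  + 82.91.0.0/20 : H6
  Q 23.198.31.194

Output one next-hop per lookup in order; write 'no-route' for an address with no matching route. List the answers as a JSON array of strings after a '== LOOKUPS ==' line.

Process each operation:
  add 82.0.0.0/7 -> H0 at depth 7
  add 0.0.0.0/0 -> H5 at depth 0
  del 0.0.0.0/0 (clear depth 0)
  add 80.0.0.0/5 -> H2 at depth 5
  add 64.0.0.0/2 -> H4 at depth 2
  ? 80.0.0.13  path d0:-→d1:-→d2:H4→d3:-→d4:-→d5:H2→d6:-  best=H2
  add 87.240.61.208/28 -> H1 at depth 28
  add 82.0.0.0/8 -> H6 at depth 8
  ? 94.81.211.0  path d0:-→d1:-→d2:H4→d3:-→d4:-  best=H4
  add 82.91.0.0/19 -> H6 at depth 19
  del 82.91.0.0/19 (clear depth 19)
  ? 67.230.146.240  path d0:-→d1:-→d2:H4→d3:-  best=H4
  ? 80.1.1.49  path d0:-→d1:-→d2:H4→d3:-→d4:-→d5:H2→d6:-  best=H2
  add 87.0.0.0/8 -> H4 at depth 8
  add 87.240.61.208/28 -> H2 at depth 28
  ? 87.0.0.6  path d0:-→d1:-→d2:H4→d3:-→d4:-→d5:H2→d6:-→d7:-→d8:H4  best=H4
  del 64.0.0.0/2 (clear depth 2)
  ? 87.27.223.29  path d0:-→d1:-→d2:-→d3:-→d4:-→d5:H2→d6:-→d7:-→d8:H4  best=H4
  del 82.0.0.0/8 (clear depth 8)
  ? 87.240.61.214  path d0:-→d1:-→d2:-→d3:-→d4:-→d5:H2→d6:-→d7:-→d8:H4→d9:-→d10:-→d11:-→d12:-→d13:-→d14:-→d15:-→d16:-→d17:-→d18:-→d19:-→d20:-→d21:-→d22:-→d23:-→d24:-→d25:-→d26:-→d27:-→d28:H2  best=H2
  add 82.91.10.192/26 -> H3 at depth 26
  del 82.91.10.192/26 (clear depth 26)
  add 82.91.0.0/20 -> H6 at depth 20
  ? 23.198.31.194  path d0:-→d1:-  best=no-route

== LOOKUPS ==
["H2","H4","H4","H2","H4","H4","H2","no-route"]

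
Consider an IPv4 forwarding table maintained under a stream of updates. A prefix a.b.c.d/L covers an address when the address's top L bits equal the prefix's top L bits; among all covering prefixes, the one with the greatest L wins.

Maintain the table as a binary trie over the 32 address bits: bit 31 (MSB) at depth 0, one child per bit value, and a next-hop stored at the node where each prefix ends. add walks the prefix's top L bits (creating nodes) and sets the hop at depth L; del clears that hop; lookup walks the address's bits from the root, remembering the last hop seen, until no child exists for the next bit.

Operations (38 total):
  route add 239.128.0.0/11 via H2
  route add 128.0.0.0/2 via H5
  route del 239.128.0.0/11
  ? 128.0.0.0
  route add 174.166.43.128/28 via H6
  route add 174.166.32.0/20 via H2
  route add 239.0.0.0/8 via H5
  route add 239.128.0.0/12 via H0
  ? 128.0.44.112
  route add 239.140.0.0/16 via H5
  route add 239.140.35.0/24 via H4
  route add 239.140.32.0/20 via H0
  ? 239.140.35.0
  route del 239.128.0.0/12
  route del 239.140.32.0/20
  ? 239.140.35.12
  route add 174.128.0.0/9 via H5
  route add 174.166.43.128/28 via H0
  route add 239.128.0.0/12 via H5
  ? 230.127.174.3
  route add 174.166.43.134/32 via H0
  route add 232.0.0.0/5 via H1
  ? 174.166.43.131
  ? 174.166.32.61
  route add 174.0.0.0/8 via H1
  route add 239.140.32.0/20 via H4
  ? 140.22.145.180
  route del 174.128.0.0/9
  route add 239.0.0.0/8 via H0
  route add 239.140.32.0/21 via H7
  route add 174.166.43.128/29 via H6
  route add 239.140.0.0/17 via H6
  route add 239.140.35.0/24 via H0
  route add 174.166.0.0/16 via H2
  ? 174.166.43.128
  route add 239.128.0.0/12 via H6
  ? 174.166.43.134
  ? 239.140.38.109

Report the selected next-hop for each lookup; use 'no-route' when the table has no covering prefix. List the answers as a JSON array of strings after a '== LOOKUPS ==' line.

Trace:
  + 239.128.0.0/11 (H2) depth=11
  + 128.0.0.0/2 (H5) depth=2
  del 239.128.0.0/11 (clear depth 11)
  lookup 128.0.0.0: bits 10 walk d0:-→d1:-→d2:H5 -> H5
  + 174.166.43.128/28 (H6) depth=28
  + 174.166.32.0/20 (H2) depth=20
  + 239.0.0.0/8 (H5) depth=8
  + 239.128.0.0/12 (H0) depth=12
  lookup 128.0.44.112: bits 10 walk d0:-→d1:-→d2:H5 -> H5
  + 239.140.0.0/16 (H5) depth=16
  + 239.140.35.0/24 (H4) depth=24
  + 239.140.32.0/20 (H0) depth=20
  lookup 239.140.35.0: bits 111011111000110000100011 walk d0:-→d1:-→d2:-→d3:-→d4:-→d5:-→d6:-→d7:-→d8:H5→d9:-→d10:-→d11:-→d12:H0→d13:-→d14:-→d15:-→d16:H5→d17:-→d18:-→d19:-→d20:H0→d21:-→d22:-→d23:-→d24:H4 -> H4
  del 239.128.0.0/12 (clear depth 12)
  del 239.140.32.0/20 (clear depth 20)
  lookup 239.140.35.12: bits 111011111000110000100011 walk d0:-→d1:-→d2:-→d3:-→d4:-→d5:-→d6:-→d7:-→d8:H5→d9:-→d10:-→d11:-→d12:-→d13:-→d14:-→d15:-→d16:H5→d17:-→d18:-→d19:-→d20:-→d21:-→d22:-→d23:-→d24:H4 -> H4
  + 174.128.0.0/9 (H5) depth=9
  + 174.166.43.128/28 (H0) depth=28
  + 239.128.0.0/12 (H5) depth=12
  lookup 230.127.174.3: bits 1110 walk d0:-→d1:-→d2:-→d3:-→d4:- -> no-route
  + 174.166.43.134/32 (H0) depth=32
  + 232.0.0.0/5 (H1) depth=5
  lookup 174.166.43.131: bits 10101110101001100010101110000 walk d0:-→d1:-→d2:H5→d3:-→d4:-→d5:-→d6:-→d7:-→d8:-→d9:H5→d10:-→d11:-→d12:-→d13:-→d14:-→d15:-→d16:-→d17:-→d18:-→d19:-→d20:H2→d21:-→d22:-→d23:-→d24:-→d25:-→d26:-→d27:-→d28:H0→d29:- -> H0
  lookup 174.166.32.61: bits 10101110101001100010 walk d0:-→d1:-→d2:H5→d3:-→d4:-→d5:-→d6:-→d7:-→d8:-→d9:H5→d10:-→d11:-→d12:-→d13:-→d14:-→d15:-→d16:-→d17:-→d18:-→d19:-→d20:H2 -> H2
  + 174.0.0.0/8 (H1) depth=8
  + 239.140.32.0/20 (H4) depth=20
  lookup 140.22.145.180: bits 10 walk d0:-→d1:-→d2:H5 -> H5
  del 174.128.0.0/9 (clear depth 9)
  + 239.0.0.0/8 (H0) depth=8
  + 239.140.32.0/21 (H7) depth=21
  + 174.166.43.128/29 (H6) depth=29
  + 239.140.0.0/17 (H6) depth=17
  + 239.140.35.0/24 (H0) depth=24
  + 174.166.0.0/16 (H2) depth=16
  lookup 174.166.43.128: bits 10101110101001100010101110000 walk d0:-→d1:-→d2:H5→d3:-→d4:-→d5:-→d6:-→d7:-→d8:H1→d9:-→d10:-→d11:-→d12:-→d13:-→d14:-→d15:-→d16:H2→d17:-→d18:-→d19:-→d20:H2→d21:-→d22:-→d23:-→d24:-→d25:-→d26:-→d27:-→d28:H0→d29:H6 -> H6
  + 239.128.0.0/12 (H6) depth=12
  lookup 174.166.43.134: bits 10101110101001100010101110000110 walk d0:-→d1:-→d2:H5→d3:-→d4:-→d5:-→d6:-→d7:-→d8:H1→d9:-→d10:-→d11:-→d12:-→d13:-→d14:-→d15:-→d16:H2→d17:-→d18:-→d19:-→d20:H2→d21:-→d22:-→d23:-→d24:-→d25:-→d26:-→d27:-→d28:H0→d29:H6→d30:-→d31:-→d32:H0 -> H0
  lookup 239.140.38.109: bits 111011111000110000100 walk d0:-→d1:-→d2:-→d3:-→d4:-→d5:H1→d6:-→d7:-→d8:H0→d9:-→d10:-→d11:-→d12:H6→d13:-→d14:-→d15:-→d16:H5→d17:H6→d18:-→d19:-→d20:H4→d21:H7 -> H7

== LOOKUPS ==
["H5","H5","H4","H4","no-route","H0","H2","H5","H6","H0","H7"]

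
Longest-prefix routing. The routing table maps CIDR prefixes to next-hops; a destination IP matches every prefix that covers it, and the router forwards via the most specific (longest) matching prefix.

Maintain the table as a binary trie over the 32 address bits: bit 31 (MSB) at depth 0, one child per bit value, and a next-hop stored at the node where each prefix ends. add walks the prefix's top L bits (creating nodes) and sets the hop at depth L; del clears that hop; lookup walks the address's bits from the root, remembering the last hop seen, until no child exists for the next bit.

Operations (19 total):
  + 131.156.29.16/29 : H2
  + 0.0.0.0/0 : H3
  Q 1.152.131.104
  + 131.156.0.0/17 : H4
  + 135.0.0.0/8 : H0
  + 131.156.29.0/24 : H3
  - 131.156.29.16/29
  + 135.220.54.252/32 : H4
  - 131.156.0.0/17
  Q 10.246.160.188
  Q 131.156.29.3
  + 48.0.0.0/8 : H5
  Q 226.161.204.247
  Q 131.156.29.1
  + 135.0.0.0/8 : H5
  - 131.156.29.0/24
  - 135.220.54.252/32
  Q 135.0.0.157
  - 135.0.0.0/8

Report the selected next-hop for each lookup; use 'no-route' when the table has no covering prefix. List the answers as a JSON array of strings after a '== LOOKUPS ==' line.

Apply in order:
  + 131.156.29.16/29 (H2) depth=29
  + 0.0.0.0/0 (H3) depth=0
  Q 1.152.131.104: descend ε ; hops seen [H3] ; pick H3
  + 131.156.0.0/17 (H4) depth=17
  + 135.0.0.0/8 (H0) depth=8
  + 131.156.29.0/24 (H3) depth=24
  del 131.156.29.16/29 (clear depth 29)
  + 135.220.54.252/32 (H4) depth=32
  del 131.156.0.0/17 (clear depth 17)
  Q 10.246.160.188: descend ε ; hops seen [H3] ; pick H3
  Q 131.156.29.3: descend 100000111001110000011101000 ; hops seen [H3,H3] ; pick H3
  + 48.0.0.0/8 (H5) depth=8
  Q 226.161.204.247: descend 1 ; hops seen [H3] ; pick H3
  Q 131.156.29.1: descend 100000111001110000011101000 ; hops seen [H3,H3] ; pick H3
  + 135.0.0.0/8 (H5) depth=8
  del 131.156.29.0/24 (clear depth 24)
  del 135.220.54.252/32 (clear depth 32)
  Q 135.0.0.157: descend 10000111 ; hops seen [H3,H5] ; pick H5
  del 135.0.0.0/8 (clear depth 8)

== LOOKUPS ==
["H3","H3","H3","H3","H3","H5"]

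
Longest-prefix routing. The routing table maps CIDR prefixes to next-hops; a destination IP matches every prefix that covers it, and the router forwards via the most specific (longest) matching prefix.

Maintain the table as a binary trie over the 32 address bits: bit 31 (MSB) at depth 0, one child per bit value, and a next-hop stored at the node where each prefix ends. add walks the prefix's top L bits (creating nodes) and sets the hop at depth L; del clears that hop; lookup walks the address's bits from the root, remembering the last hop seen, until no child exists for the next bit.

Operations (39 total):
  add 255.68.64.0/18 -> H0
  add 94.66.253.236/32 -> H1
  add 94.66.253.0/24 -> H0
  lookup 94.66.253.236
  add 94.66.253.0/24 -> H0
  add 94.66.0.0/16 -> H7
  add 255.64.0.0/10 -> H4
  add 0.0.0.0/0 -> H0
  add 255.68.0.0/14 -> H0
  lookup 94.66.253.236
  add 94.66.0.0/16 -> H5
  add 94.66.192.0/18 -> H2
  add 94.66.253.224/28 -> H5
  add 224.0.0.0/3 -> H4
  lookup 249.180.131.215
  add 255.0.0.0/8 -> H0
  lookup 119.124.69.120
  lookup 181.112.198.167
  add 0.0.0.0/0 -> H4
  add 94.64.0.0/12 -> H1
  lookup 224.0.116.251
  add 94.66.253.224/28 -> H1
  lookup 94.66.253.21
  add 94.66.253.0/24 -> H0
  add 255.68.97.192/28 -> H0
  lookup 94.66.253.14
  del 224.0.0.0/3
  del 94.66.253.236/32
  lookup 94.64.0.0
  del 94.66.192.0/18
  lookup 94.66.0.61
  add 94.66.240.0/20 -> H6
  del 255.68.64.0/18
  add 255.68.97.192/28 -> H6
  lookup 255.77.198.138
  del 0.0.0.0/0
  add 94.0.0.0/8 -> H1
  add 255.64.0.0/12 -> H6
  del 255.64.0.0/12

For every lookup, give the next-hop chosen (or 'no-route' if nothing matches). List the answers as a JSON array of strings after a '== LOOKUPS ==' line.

Process each operation:
  + 255.68.64.0/18 (H0) depth=18
  + 94.66.253.236/32 (H1) depth=32
  + 94.66.253.0/24 (H0) depth=24
  ? 94.66.253.236  path d0:-→d1:-→d2:-→d3:-→d4:-→d5:-→d6:-→d7:-→d8:-→d9:-→d10:-→d11:-→d12:-→d13:-→d14:-→d15:-→d16:-→d17:-→d18:-→d19:-→d20:-→d21:-→d22:-→d23:-→d24:H0→d25:-→d26:-→d27:-→d28:-→d29:-→d30:-→d31:-→d32:H1  best=H1
  + 94.66.253.0/24 (H0) depth=24
  + 94.66.0.0/16 (H7) depth=16
  + 255.64.0.0/10 (H4) depth=10
  + 0.0.0.0/0 (H0) depth=0
  + 255.68.0.0/14 (H0) depth=14
  ? 94.66.253.236  path d0:H0→d1:-→d2:-→d3:-→d4:-→d5:-→d6:-→d7:-→d8:-→d9:-→d10:-→d11:-→d12:-→d13:-→d14:-→d15:-→d16:H7→d17:-→d18:-→d19:-→d20:-→d21:-→d22:-→d23:-→d24:H0→d25:-→d26:-→d27:-→d28:-→d29:-→d30:-→d31:-→d32:H1  best=H1
  + 94.66.0.0/16 (H5) depth=16
  + 94.66.192.0/18 (H2) depth=18
  + 94.66.253.224/28 (H5) depth=28
  + 224.0.0.0/3 (H4) depth=3
  ? 249.180.131.215  path d0:H0→d1:-→d2:-→d3:H4→d4:-→d5:-  best=H4
  + 255.0.0.0/8 (H0) depth=8
  ? 119.124.69.120  path d0:H0→d1:-→d2:-  best=H0
  ? 181.112.198.167  path d0:H0→d1:-  best=H0
  + 0.0.0.0/0 (H4) depth=0
  + 94.64.0.0/12 (H1) depth=12
  ? 224.0.116.251  path d0:H4→d1:-→d2:-→d3:H4  best=H4
  + 94.66.253.224/28 (H1) depth=28
  ? 94.66.253.21  path d0:H4→d1:-→d2:-→d3:-→d4:-→d5:-→d6:-→d7:-→d8:-→d9:-→d10:-→d11:-→d12:H1→d13:-→d14:-→d15:-→d16:H5→d17:-→d18:H2→d19:-→d20:-→d21:-→d22:-→d23:-→d24:H0  best=H0
  + 94.66.253.0/24 (H0) depth=24
  + 255.68.97.192/28 (H0) depth=28
  ? 94.66.253.14  path d0:H4→d1:-→d2:-→d3:-→d4:-→d5:-→d6:-→d7:-→d8:-→d9:-→d10:-→d11:-→d12:H1→d13:-→d14:-→d15:-→d16:H5→d17:-→d18:H2→d19:-→d20:-→d21:-→d22:-→d23:-→d24:H0  best=H0
  del 224.0.0.0/3 (clear depth 3)
  del 94.66.253.236/32 (clear depth 32)
  ? 94.64.0.0  path d0:H4→d1:-→d2:-→d3:-→d4:-→d5:-→d6:-→d7:-→d8:-→d9:-→d10:-→d11:-→d12:H1→d13:-→d14:-  best=H1
  del 94.66.192.0/18 (clear depth 18)
  ? 94.66.0.61  path d0:H4→d1:-→d2:-→d3:-→d4:-→d5:-→d6:-→d7:-→d8:-→d9:-→d10:-→d11:-→d12:H1→d13:-→d14:-→d15:-→d16:H5  best=H5
  + 94.66.240.0/20 (H6) depth=20
  del 255.68.64.0/18 (clear depth 18)
  + 255.68.97.192/28 (H6) depth=28
  ? 255.77.198.138  path d0:H4→d1:-→d2:-→d3:-→d4:-→d5:-→d6:-→d7:-→d8:H0→d9:-→d10:H4→d11:-→d12:-  best=H4
  del 0.0.0.0/0 (clear depth 0)
  + 94.0.0.0/8 (H1) depth=8
  + 255.64.0.0/12 (H6) depth=12
  del 255.64.0.0/12 (clear depth 12)

== LOOKUPS ==
["H1","H1","H4","H0","H0","H4","H0","H0","H1","H5","H4"]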